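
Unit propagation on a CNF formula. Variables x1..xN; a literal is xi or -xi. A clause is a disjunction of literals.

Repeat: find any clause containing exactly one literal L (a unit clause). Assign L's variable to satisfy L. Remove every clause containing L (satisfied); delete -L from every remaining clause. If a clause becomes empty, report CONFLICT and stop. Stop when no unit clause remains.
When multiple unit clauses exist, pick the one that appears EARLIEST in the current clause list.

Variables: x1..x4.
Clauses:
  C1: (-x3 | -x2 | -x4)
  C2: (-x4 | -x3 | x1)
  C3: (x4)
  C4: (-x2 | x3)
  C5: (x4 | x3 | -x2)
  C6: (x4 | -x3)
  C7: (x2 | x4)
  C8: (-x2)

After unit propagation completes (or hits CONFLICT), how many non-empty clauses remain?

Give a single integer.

unit clause [4] forces x4=T; simplify:
  drop -4 from [-3, -2, -4] -> [-3, -2]
  drop -4 from [-4, -3, 1] -> [-3, 1]
  satisfied 4 clause(s); 4 remain; assigned so far: [4]
unit clause [-2] forces x2=F; simplify:
  satisfied 3 clause(s); 1 remain; assigned so far: [2, 4]

Answer: 1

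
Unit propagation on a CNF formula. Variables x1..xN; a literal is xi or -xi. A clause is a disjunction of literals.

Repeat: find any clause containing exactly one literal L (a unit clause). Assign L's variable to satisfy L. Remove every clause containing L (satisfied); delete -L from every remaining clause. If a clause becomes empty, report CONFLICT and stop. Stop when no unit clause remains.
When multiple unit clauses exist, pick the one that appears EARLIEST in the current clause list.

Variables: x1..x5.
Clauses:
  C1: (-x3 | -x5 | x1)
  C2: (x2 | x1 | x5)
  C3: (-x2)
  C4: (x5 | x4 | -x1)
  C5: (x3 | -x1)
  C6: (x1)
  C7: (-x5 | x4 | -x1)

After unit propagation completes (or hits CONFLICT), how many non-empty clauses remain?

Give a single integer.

unit clause [-2] forces x2=F; simplify:
  drop 2 from [2, 1, 5] -> [1, 5]
  satisfied 1 clause(s); 6 remain; assigned so far: [2]
unit clause [1] forces x1=T; simplify:
  drop -1 from [5, 4, -1] -> [5, 4]
  drop -1 from [3, -1] -> [3]
  drop -1 from [-5, 4, -1] -> [-5, 4]
  satisfied 3 clause(s); 3 remain; assigned so far: [1, 2]
unit clause [3] forces x3=T; simplify:
  satisfied 1 clause(s); 2 remain; assigned so far: [1, 2, 3]

Answer: 2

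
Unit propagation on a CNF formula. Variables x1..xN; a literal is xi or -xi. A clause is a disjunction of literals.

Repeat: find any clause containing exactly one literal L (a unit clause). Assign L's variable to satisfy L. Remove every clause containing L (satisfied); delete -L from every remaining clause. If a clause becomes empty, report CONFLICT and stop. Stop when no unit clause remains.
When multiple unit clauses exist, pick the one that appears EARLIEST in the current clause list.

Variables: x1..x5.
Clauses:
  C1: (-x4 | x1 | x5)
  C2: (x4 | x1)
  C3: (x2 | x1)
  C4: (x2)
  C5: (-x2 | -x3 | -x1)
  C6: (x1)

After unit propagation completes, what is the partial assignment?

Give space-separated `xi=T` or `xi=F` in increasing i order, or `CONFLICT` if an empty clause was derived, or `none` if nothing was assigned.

unit clause [2] forces x2=T; simplify:
  drop -2 from [-2, -3, -1] -> [-3, -1]
  satisfied 2 clause(s); 4 remain; assigned so far: [2]
unit clause [1] forces x1=T; simplify:
  drop -1 from [-3, -1] -> [-3]
  satisfied 3 clause(s); 1 remain; assigned so far: [1, 2]
unit clause [-3] forces x3=F; simplify:
  satisfied 1 clause(s); 0 remain; assigned so far: [1, 2, 3]

Answer: x1=T x2=T x3=F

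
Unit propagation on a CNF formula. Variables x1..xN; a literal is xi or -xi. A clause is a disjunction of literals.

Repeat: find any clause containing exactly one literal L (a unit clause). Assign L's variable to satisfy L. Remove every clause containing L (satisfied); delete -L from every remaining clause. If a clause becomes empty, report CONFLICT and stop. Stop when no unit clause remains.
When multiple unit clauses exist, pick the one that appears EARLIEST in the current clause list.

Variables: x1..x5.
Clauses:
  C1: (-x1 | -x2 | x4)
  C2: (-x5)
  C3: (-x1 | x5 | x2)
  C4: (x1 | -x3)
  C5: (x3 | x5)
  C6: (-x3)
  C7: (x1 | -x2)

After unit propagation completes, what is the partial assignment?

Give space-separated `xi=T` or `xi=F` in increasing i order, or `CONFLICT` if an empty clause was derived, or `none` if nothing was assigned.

Answer: CONFLICT

Derivation:
unit clause [-5] forces x5=F; simplify:
  drop 5 from [-1, 5, 2] -> [-1, 2]
  drop 5 from [3, 5] -> [3]
  satisfied 1 clause(s); 6 remain; assigned so far: [5]
unit clause [3] forces x3=T; simplify:
  drop -3 from [1, -3] -> [1]
  drop -3 from [-3] -> [] (empty!)
  satisfied 1 clause(s); 5 remain; assigned so far: [3, 5]
CONFLICT (empty clause)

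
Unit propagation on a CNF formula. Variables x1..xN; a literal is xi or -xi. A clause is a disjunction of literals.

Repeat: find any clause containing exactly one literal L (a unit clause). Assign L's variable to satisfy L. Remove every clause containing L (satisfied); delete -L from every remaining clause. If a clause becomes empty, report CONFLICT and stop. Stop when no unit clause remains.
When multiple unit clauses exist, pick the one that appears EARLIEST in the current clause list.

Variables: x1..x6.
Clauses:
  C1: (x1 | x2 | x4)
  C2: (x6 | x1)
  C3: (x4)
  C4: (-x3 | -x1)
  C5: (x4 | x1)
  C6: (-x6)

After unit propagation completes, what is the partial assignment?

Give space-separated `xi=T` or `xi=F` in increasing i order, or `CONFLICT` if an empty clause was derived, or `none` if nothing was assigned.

unit clause [4] forces x4=T; simplify:
  satisfied 3 clause(s); 3 remain; assigned so far: [4]
unit clause [-6] forces x6=F; simplify:
  drop 6 from [6, 1] -> [1]
  satisfied 1 clause(s); 2 remain; assigned so far: [4, 6]
unit clause [1] forces x1=T; simplify:
  drop -1 from [-3, -1] -> [-3]
  satisfied 1 clause(s); 1 remain; assigned so far: [1, 4, 6]
unit clause [-3] forces x3=F; simplify:
  satisfied 1 clause(s); 0 remain; assigned so far: [1, 3, 4, 6]

Answer: x1=T x3=F x4=T x6=F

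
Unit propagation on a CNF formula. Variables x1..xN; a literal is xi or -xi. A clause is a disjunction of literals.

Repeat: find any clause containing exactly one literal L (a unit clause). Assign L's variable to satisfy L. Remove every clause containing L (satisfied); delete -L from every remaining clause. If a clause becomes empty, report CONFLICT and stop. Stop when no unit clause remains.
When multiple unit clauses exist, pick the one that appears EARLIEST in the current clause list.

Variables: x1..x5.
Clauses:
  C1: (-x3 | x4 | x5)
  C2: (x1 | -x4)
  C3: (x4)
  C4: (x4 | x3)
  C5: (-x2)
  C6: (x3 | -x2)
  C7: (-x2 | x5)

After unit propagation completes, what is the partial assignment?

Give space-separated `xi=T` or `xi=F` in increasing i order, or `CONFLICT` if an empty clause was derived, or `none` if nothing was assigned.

Answer: x1=T x2=F x4=T

Derivation:
unit clause [4] forces x4=T; simplify:
  drop -4 from [1, -4] -> [1]
  satisfied 3 clause(s); 4 remain; assigned so far: [4]
unit clause [1] forces x1=T; simplify:
  satisfied 1 clause(s); 3 remain; assigned so far: [1, 4]
unit clause [-2] forces x2=F; simplify:
  satisfied 3 clause(s); 0 remain; assigned so far: [1, 2, 4]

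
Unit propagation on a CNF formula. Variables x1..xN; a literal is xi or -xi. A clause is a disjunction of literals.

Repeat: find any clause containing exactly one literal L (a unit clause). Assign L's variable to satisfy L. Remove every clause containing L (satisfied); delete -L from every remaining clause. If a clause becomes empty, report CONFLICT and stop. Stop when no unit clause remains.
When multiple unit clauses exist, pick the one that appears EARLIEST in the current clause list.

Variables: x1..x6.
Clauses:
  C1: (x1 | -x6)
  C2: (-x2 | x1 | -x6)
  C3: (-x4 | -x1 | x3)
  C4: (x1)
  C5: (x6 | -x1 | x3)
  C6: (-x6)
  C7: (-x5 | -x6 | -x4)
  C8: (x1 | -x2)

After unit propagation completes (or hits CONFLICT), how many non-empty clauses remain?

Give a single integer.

unit clause [1] forces x1=T; simplify:
  drop -1 from [-4, -1, 3] -> [-4, 3]
  drop -1 from [6, -1, 3] -> [6, 3]
  satisfied 4 clause(s); 4 remain; assigned so far: [1]
unit clause [-6] forces x6=F; simplify:
  drop 6 from [6, 3] -> [3]
  satisfied 2 clause(s); 2 remain; assigned so far: [1, 6]
unit clause [3] forces x3=T; simplify:
  satisfied 2 clause(s); 0 remain; assigned so far: [1, 3, 6]

Answer: 0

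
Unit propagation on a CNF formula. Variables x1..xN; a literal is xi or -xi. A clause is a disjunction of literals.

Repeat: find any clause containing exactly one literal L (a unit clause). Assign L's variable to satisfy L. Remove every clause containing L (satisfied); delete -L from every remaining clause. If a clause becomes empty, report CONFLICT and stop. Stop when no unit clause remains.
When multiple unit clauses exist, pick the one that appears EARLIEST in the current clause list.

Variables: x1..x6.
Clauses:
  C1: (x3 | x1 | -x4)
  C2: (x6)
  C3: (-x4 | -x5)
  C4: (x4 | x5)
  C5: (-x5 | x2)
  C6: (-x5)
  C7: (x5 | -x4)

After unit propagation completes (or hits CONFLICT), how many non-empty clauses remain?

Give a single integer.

Answer: 1

Derivation:
unit clause [6] forces x6=T; simplify:
  satisfied 1 clause(s); 6 remain; assigned so far: [6]
unit clause [-5] forces x5=F; simplify:
  drop 5 from [4, 5] -> [4]
  drop 5 from [5, -4] -> [-4]
  satisfied 3 clause(s); 3 remain; assigned so far: [5, 6]
unit clause [4] forces x4=T; simplify:
  drop -4 from [3, 1, -4] -> [3, 1]
  drop -4 from [-4] -> [] (empty!)
  satisfied 1 clause(s); 2 remain; assigned so far: [4, 5, 6]
CONFLICT (empty clause)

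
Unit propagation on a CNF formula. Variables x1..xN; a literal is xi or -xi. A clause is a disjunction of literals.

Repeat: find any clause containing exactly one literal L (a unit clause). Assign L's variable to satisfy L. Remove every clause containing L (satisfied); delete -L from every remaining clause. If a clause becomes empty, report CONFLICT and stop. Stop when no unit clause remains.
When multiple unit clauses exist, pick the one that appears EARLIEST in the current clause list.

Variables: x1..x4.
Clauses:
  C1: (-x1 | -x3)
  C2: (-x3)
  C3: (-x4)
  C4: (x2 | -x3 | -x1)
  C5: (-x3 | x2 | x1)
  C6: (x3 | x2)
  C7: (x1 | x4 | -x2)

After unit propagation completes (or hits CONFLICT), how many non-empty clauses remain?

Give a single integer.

unit clause [-3] forces x3=F; simplify:
  drop 3 from [3, 2] -> [2]
  satisfied 4 clause(s); 3 remain; assigned so far: [3]
unit clause [-4] forces x4=F; simplify:
  drop 4 from [1, 4, -2] -> [1, -2]
  satisfied 1 clause(s); 2 remain; assigned so far: [3, 4]
unit clause [2] forces x2=T; simplify:
  drop -2 from [1, -2] -> [1]
  satisfied 1 clause(s); 1 remain; assigned so far: [2, 3, 4]
unit clause [1] forces x1=T; simplify:
  satisfied 1 clause(s); 0 remain; assigned so far: [1, 2, 3, 4]

Answer: 0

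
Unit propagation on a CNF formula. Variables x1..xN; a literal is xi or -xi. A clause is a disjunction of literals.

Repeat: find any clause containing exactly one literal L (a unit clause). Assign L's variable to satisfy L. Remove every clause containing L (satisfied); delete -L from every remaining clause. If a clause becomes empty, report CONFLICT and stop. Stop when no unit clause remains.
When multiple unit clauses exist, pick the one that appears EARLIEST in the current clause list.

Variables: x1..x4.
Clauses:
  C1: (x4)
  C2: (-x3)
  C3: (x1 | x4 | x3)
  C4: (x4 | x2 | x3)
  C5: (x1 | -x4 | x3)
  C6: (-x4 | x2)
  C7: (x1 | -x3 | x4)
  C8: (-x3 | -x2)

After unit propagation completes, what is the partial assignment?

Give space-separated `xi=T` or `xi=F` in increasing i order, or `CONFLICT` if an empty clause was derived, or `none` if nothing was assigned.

Answer: x1=T x2=T x3=F x4=T

Derivation:
unit clause [4] forces x4=T; simplify:
  drop -4 from [1, -4, 3] -> [1, 3]
  drop -4 from [-4, 2] -> [2]
  satisfied 4 clause(s); 4 remain; assigned so far: [4]
unit clause [-3] forces x3=F; simplify:
  drop 3 from [1, 3] -> [1]
  satisfied 2 clause(s); 2 remain; assigned so far: [3, 4]
unit clause [1] forces x1=T; simplify:
  satisfied 1 clause(s); 1 remain; assigned so far: [1, 3, 4]
unit clause [2] forces x2=T; simplify:
  satisfied 1 clause(s); 0 remain; assigned so far: [1, 2, 3, 4]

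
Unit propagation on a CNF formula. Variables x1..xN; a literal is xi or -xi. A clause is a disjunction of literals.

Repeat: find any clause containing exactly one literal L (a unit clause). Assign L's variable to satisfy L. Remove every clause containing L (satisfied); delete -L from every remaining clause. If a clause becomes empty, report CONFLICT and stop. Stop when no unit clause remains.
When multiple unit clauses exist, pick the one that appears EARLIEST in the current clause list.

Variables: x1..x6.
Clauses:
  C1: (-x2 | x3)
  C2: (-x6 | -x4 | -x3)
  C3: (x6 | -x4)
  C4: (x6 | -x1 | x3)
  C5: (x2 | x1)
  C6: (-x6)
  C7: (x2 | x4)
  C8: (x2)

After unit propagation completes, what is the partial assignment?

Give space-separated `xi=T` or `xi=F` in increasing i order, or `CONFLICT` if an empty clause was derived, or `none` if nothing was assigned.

Answer: x2=T x3=T x4=F x6=F

Derivation:
unit clause [-6] forces x6=F; simplify:
  drop 6 from [6, -4] -> [-4]
  drop 6 from [6, -1, 3] -> [-1, 3]
  satisfied 2 clause(s); 6 remain; assigned so far: [6]
unit clause [-4] forces x4=F; simplify:
  drop 4 from [2, 4] -> [2]
  satisfied 1 clause(s); 5 remain; assigned so far: [4, 6]
unit clause [2] forces x2=T; simplify:
  drop -2 from [-2, 3] -> [3]
  satisfied 3 clause(s); 2 remain; assigned so far: [2, 4, 6]
unit clause [3] forces x3=T; simplify:
  satisfied 2 clause(s); 0 remain; assigned so far: [2, 3, 4, 6]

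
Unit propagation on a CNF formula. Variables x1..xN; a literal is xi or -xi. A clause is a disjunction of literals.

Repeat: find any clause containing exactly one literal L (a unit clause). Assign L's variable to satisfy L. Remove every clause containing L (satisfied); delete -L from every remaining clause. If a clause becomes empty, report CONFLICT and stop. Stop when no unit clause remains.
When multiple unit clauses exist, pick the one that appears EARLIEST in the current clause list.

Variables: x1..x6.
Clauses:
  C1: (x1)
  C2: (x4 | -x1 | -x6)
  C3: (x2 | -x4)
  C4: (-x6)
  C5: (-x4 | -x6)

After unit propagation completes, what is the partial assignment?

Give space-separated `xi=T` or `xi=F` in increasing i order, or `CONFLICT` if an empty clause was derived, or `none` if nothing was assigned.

unit clause [1] forces x1=T; simplify:
  drop -1 from [4, -1, -6] -> [4, -6]
  satisfied 1 clause(s); 4 remain; assigned so far: [1]
unit clause [-6] forces x6=F; simplify:
  satisfied 3 clause(s); 1 remain; assigned so far: [1, 6]

Answer: x1=T x6=F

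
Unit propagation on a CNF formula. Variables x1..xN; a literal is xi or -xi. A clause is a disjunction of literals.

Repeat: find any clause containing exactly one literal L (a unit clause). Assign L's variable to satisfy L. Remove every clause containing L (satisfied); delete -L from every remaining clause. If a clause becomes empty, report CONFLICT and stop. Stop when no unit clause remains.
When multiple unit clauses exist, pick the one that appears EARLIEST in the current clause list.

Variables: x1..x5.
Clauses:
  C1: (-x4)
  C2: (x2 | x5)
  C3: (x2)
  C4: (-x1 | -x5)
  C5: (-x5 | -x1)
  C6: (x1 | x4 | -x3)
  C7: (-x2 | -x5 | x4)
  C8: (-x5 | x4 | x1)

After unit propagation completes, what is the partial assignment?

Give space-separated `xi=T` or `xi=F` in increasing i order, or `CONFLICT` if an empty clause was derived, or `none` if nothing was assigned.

Answer: x2=T x4=F x5=F

Derivation:
unit clause [-4] forces x4=F; simplify:
  drop 4 from [1, 4, -3] -> [1, -3]
  drop 4 from [-2, -5, 4] -> [-2, -5]
  drop 4 from [-5, 4, 1] -> [-5, 1]
  satisfied 1 clause(s); 7 remain; assigned so far: [4]
unit clause [2] forces x2=T; simplify:
  drop -2 from [-2, -5] -> [-5]
  satisfied 2 clause(s); 5 remain; assigned so far: [2, 4]
unit clause [-5] forces x5=F; simplify:
  satisfied 4 clause(s); 1 remain; assigned so far: [2, 4, 5]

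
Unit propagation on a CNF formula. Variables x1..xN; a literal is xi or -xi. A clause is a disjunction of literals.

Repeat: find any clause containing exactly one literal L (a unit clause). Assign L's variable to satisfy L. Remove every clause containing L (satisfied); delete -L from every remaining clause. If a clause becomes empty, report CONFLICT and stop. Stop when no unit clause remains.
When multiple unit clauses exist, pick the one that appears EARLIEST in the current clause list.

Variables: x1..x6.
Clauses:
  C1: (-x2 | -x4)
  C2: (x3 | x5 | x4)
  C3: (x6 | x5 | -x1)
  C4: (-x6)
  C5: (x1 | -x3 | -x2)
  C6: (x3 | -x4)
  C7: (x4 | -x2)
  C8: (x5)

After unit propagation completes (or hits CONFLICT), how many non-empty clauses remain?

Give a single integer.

unit clause [-6] forces x6=F; simplify:
  drop 6 from [6, 5, -1] -> [5, -1]
  satisfied 1 clause(s); 7 remain; assigned so far: [6]
unit clause [5] forces x5=T; simplify:
  satisfied 3 clause(s); 4 remain; assigned so far: [5, 6]

Answer: 4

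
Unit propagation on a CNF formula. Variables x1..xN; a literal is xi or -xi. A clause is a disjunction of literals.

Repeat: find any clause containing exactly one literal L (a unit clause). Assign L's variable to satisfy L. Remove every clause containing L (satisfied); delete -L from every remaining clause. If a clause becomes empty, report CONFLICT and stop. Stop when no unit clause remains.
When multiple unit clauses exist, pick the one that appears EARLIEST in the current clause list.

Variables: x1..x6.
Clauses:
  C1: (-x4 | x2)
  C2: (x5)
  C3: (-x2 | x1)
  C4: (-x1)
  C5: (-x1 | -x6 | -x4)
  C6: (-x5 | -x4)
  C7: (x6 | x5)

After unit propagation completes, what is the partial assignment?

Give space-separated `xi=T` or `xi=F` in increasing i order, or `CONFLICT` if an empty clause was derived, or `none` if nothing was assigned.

Answer: x1=F x2=F x4=F x5=T

Derivation:
unit clause [5] forces x5=T; simplify:
  drop -5 from [-5, -4] -> [-4]
  satisfied 2 clause(s); 5 remain; assigned so far: [5]
unit clause [-1] forces x1=F; simplify:
  drop 1 from [-2, 1] -> [-2]
  satisfied 2 clause(s); 3 remain; assigned so far: [1, 5]
unit clause [-2] forces x2=F; simplify:
  drop 2 from [-4, 2] -> [-4]
  satisfied 1 clause(s); 2 remain; assigned so far: [1, 2, 5]
unit clause [-4] forces x4=F; simplify:
  satisfied 2 clause(s); 0 remain; assigned so far: [1, 2, 4, 5]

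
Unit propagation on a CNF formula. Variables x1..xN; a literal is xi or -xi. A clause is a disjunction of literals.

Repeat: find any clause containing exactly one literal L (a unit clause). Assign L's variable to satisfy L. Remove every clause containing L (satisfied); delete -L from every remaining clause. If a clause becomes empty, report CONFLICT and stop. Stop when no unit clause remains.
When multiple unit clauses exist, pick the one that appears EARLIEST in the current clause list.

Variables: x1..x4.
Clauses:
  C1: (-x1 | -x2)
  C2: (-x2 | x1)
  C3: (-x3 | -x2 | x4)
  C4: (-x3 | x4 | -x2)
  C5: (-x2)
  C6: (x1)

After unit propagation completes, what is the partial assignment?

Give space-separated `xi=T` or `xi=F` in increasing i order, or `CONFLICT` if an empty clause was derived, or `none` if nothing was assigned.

unit clause [-2] forces x2=F; simplify:
  satisfied 5 clause(s); 1 remain; assigned so far: [2]
unit clause [1] forces x1=T; simplify:
  satisfied 1 clause(s); 0 remain; assigned so far: [1, 2]

Answer: x1=T x2=F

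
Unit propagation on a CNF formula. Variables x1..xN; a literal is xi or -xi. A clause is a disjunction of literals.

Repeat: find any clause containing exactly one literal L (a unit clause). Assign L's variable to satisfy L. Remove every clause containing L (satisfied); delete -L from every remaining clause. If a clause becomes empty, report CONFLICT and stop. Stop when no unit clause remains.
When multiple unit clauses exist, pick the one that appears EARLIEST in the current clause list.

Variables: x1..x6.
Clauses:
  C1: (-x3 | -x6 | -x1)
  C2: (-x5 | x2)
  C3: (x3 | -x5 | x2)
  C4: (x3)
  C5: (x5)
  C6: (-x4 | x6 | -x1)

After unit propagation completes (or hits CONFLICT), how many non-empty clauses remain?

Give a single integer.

Answer: 2

Derivation:
unit clause [3] forces x3=T; simplify:
  drop -3 from [-3, -6, -1] -> [-6, -1]
  satisfied 2 clause(s); 4 remain; assigned so far: [3]
unit clause [5] forces x5=T; simplify:
  drop -5 from [-5, 2] -> [2]
  satisfied 1 clause(s); 3 remain; assigned so far: [3, 5]
unit clause [2] forces x2=T; simplify:
  satisfied 1 clause(s); 2 remain; assigned so far: [2, 3, 5]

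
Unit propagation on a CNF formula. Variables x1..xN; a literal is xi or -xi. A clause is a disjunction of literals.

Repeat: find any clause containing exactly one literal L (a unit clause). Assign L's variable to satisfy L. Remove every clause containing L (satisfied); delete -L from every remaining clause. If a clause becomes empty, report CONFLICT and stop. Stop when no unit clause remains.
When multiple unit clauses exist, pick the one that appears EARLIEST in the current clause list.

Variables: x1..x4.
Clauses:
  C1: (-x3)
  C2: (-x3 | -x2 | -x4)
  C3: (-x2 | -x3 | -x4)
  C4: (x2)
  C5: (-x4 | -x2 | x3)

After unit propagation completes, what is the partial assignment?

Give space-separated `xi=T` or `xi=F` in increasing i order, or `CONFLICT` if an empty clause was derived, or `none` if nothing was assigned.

unit clause [-3] forces x3=F; simplify:
  drop 3 from [-4, -2, 3] -> [-4, -2]
  satisfied 3 clause(s); 2 remain; assigned so far: [3]
unit clause [2] forces x2=T; simplify:
  drop -2 from [-4, -2] -> [-4]
  satisfied 1 clause(s); 1 remain; assigned so far: [2, 3]
unit clause [-4] forces x4=F; simplify:
  satisfied 1 clause(s); 0 remain; assigned so far: [2, 3, 4]

Answer: x2=T x3=F x4=F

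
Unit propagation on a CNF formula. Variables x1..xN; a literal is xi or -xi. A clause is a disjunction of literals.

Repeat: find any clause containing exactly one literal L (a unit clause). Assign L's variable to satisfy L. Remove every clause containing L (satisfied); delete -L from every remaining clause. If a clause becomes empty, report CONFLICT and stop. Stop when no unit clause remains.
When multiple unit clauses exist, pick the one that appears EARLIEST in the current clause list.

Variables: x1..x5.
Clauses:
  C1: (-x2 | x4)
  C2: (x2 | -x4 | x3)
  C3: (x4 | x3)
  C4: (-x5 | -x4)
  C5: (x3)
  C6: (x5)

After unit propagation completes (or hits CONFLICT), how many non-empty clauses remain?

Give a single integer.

Answer: 0

Derivation:
unit clause [3] forces x3=T; simplify:
  satisfied 3 clause(s); 3 remain; assigned so far: [3]
unit clause [5] forces x5=T; simplify:
  drop -5 from [-5, -4] -> [-4]
  satisfied 1 clause(s); 2 remain; assigned so far: [3, 5]
unit clause [-4] forces x4=F; simplify:
  drop 4 from [-2, 4] -> [-2]
  satisfied 1 clause(s); 1 remain; assigned so far: [3, 4, 5]
unit clause [-2] forces x2=F; simplify:
  satisfied 1 clause(s); 0 remain; assigned so far: [2, 3, 4, 5]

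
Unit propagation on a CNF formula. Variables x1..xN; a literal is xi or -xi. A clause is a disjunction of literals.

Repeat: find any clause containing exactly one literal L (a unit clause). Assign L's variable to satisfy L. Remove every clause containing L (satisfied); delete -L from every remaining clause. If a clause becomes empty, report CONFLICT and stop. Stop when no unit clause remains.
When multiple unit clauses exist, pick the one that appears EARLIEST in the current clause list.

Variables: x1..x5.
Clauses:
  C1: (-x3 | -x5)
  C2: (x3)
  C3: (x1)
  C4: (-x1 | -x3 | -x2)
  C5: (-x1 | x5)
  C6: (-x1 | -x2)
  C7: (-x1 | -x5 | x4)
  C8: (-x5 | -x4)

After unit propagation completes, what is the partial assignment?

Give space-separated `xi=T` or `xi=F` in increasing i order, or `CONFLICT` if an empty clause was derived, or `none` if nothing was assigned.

Answer: CONFLICT

Derivation:
unit clause [3] forces x3=T; simplify:
  drop -3 from [-3, -5] -> [-5]
  drop -3 from [-1, -3, -2] -> [-1, -2]
  satisfied 1 clause(s); 7 remain; assigned so far: [3]
unit clause [-5] forces x5=F; simplify:
  drop 5 from [-1, 5] -> [-1]
  satisfied 3 clause(s); 4 remain; assigned so far: [3, 5]
unit clause [1] forces x1=T; simplify:
  drop -1 from [-1, -2] -> [-2]
  drop -1 from [-1] -> [] (empty!)
  drop -1 from [-1, -2] -> [-2]
  satisfied 1 clause(s); 3 remain; assigned so far: [1, 3, 5]
CONFLICT (empty clause)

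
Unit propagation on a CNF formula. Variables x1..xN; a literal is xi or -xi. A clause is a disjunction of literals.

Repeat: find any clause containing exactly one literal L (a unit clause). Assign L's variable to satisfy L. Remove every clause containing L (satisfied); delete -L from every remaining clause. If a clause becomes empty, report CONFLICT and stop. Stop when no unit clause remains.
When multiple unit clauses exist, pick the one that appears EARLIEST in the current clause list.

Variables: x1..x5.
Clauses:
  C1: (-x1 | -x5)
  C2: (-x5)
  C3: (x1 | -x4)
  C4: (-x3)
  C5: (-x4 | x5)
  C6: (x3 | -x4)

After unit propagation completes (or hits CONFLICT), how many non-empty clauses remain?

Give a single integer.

Answer: 0

Derivation:
unit clause [-5] forces x5=F; simplify:
  drop 5 from [-4, 5] -> [-4]
  satisfied 2 clause(s); 4 remain; assigned so far: [5]
unit clause [-3] forces x3=F; simplify:
  drop 3 from [3, -4] -> [-4]
  satisfied 1 clause(s); 3 remain; assigned so far: [3, 5]
unit clause [-4] forces x4=F; simplify:
  satisfied 3 clause(s); 0 remain; assigned so far: [3, 4, 5]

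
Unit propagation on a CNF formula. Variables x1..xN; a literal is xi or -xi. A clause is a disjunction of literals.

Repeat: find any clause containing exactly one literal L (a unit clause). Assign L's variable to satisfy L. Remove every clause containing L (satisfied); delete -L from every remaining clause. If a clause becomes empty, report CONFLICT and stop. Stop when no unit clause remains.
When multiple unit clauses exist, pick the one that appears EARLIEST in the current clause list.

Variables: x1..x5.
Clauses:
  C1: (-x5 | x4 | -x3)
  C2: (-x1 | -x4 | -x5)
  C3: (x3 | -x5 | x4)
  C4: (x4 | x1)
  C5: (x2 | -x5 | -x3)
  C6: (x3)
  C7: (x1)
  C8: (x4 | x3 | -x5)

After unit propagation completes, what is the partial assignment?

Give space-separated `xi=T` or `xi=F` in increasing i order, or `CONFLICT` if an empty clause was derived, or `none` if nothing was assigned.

unit clause [3] forces x3=T; simplify:
  drop -3 from [-5, 4, -3] -> [-5, 4]
  drop -3 from [2, -5, -3] -> [2, -5]
  satisfied 3 clause(s); 5 remain; assigned so far: [3]
unit clause [1] forces x1=T; simplify:
  drop -1 from [-1, -4, -5] -> [-4, -5]
  satisfied 2 clause(s); 3 remain; assigned so far: [1, 3]

Answer: x1=T x3=T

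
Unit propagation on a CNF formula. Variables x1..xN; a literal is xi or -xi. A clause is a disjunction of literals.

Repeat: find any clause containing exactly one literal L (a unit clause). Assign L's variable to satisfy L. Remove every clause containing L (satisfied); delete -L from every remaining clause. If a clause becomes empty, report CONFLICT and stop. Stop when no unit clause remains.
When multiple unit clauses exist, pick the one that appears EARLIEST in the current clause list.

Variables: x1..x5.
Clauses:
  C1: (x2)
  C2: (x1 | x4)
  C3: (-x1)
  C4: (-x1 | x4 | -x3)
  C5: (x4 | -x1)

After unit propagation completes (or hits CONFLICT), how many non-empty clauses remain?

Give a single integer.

unit clause [2] forces x2=T; simplify:
  satisfied 1 clause(s); 4 remain; assigned so far: [2]
unit clause [-1] forces x1=F; simplify:
  drop 1 from [1, 4] -> [4]
  satisfied 3 clause(s); 1 remain; assigned so far: [1, 2]
unit clause [4] forces x4=T; simplify:
  satisfied 1 clause(s); 0 remain; assigned so far: [1, 2, 4]

Answer: 0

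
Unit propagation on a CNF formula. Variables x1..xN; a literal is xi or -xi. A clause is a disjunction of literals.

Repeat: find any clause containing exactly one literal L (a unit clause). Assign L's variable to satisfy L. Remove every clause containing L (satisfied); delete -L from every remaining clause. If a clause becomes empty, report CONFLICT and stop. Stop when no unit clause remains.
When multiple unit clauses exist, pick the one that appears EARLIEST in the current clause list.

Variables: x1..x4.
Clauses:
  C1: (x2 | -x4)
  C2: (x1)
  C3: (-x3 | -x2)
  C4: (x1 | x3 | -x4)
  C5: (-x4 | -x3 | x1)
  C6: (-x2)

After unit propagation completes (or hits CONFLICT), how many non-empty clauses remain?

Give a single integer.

unit clause [1] forces x1=T; simplify:
  satisfied 3 clause(s); 3 remain; assigned so far: [1]
unit clause [-2] forces x2=F; simplify:
  drop 2 from [2, -4] -> [-4]
  satisfied 2 clause(s); 1 remain; assigned so far: [1, 2]
unit clause [-4] forces x4=F; simplify:
  satisfied 1 clause(s); 0 remain; assigned so far: [1, 2, 4]

Answer: 0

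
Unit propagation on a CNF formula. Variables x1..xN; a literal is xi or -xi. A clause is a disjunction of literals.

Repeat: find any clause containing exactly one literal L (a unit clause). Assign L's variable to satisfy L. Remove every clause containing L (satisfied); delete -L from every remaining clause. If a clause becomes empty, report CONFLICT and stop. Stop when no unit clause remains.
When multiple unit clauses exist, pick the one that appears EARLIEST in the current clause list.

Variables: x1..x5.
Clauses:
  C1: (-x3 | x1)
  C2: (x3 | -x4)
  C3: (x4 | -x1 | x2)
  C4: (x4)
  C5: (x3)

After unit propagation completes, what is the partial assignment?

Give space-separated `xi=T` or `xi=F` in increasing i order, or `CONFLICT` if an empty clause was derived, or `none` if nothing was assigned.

Answer: x1=T x3=T x4=T

Derivation:
unit clause [4] forces x4=T; simplify:
  drop -4 from [3, -4] -> [3]
  satisfied 2 clause(s); 3 remain; assigned so far: [4]
unit clause [3] forces x3=T; simplify:
  drop -3 from [-3, 1] -> [1]
  satisfied 2 clause(s); 1 remain; assigned so far: [3, 4]
unit clause [1] forces x1=T; simplify:
  satisfied 1 clause(s); 0 remain; assigned so far: [1, 3, 4]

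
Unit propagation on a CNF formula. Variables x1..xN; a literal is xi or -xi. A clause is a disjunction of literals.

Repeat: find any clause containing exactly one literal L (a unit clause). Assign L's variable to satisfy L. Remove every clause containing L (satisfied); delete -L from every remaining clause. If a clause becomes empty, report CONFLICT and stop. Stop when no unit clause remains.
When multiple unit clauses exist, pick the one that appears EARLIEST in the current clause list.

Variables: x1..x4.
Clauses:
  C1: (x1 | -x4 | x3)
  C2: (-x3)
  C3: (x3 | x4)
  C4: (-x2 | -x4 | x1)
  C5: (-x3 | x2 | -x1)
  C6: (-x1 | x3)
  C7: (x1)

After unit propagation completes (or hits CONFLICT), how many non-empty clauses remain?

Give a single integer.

Answer: 0

Derivation:
unit clause [-3] forces x3=F; simplify:
  drop 3 from [1, -4, 3] -> [1, -4]
  drop 3 from [3, 4] -> [4]
  drop 3 from [-1, 3] -> [-1]
  satisfied 2 clause(s); 5 remain; assigned so far: [3]
unit clause [4] forces x4=T; simplify:
  drop -4 from [1, -4] -> [1]
  drop -4 from [-2, -4, 1] -> [-2, 1]
  satisfied 1 clause(s); 4 remain; assigned so far: [3, 4]
unit clause [1] forces x1=T; simplify:
  drop -1 from [-1] -> [] (empty!)
  satisfied 3 clause(s); 1 remain; assigned so far: [1, 3, 4]
CONFLICT (empty clause)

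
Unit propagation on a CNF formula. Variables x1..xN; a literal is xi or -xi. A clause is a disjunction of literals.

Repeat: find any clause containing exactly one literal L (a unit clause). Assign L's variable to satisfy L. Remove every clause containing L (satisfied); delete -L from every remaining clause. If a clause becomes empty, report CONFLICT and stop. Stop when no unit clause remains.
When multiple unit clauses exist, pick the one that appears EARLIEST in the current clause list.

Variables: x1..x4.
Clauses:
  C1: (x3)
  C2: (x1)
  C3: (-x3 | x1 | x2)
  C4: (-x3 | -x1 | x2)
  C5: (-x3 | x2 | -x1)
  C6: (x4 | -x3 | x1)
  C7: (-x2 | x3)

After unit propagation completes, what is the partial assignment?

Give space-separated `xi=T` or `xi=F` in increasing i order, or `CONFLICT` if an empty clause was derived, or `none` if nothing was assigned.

unit clause [3] forces x3=T; simplify:
  drop -3 from [-3, 1, 2] -> [1, 2]
  drop -3 from [-3, -1, 2] -> [-1, 2]
  drop -3 from [-3, 2, -1] -> [2, -1]
  drop -3 from [4, -3, 1] -> [4, 1]
  satisfied 2 clause(s); 5 remain; assigned so far: [3]
unit clause [1] forces x1=T; simplify:
  drop -1 from [-1, 2] -> [2]
  drop -1 from [2, -1] -> [2]
  satisfied 3 clause(s); 2 remain; assigned so far: [1, 3]
unit clause [2] forces x2=T; simplify:
  satisfied 2 clause(s); 0 remain; assigned so far: [1, 2, 3]

Answer: x1=T x2=T x3=T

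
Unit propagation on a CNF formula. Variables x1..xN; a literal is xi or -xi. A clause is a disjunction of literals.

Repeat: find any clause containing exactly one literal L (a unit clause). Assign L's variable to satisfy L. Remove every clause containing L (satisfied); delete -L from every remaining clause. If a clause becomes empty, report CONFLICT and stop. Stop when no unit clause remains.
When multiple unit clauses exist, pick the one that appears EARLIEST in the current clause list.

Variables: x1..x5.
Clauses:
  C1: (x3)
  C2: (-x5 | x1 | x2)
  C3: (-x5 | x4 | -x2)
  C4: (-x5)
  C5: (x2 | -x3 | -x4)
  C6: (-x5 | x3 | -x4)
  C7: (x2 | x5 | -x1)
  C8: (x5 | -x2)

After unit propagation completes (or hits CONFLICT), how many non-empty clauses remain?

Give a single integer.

Answer: 0

Derivation:
unit clause [3] forces x3=T; simplify:
  drop -3 from [2, -3, -4] -> [2, -4]
  satisfied 2 clause(s); 6 remain; assigned so far: [3]
unit clause [-5] forces x5=F; simplify:
  drop 5 from [2, 5, -1] -> [2, -1]
  drop 5 from [5, -2] -> [-2]
  satisfied 3 clause(s); 3 remain; assigned so far: [3, 5]
unit clause [-2] forces x2=F; simplify:
  drop 2 from [2, -4] -> [-4]
  drop 2 from [2, -1] -> [-1]
  satisfied 1 clause(s); 2 remain; assigned so far: [2, 3, 5]
unit clause [-4] forces x4=F; simplify:
  satisfied 1 clause(s); 1 remain; assigned so far: [2, 3, 4, 5]
unit clause [-1] forces x1=F; simplify:
  satisfied 1 clause(s); 0 remain; assigned so far: [1, 2, 3, 4, 5]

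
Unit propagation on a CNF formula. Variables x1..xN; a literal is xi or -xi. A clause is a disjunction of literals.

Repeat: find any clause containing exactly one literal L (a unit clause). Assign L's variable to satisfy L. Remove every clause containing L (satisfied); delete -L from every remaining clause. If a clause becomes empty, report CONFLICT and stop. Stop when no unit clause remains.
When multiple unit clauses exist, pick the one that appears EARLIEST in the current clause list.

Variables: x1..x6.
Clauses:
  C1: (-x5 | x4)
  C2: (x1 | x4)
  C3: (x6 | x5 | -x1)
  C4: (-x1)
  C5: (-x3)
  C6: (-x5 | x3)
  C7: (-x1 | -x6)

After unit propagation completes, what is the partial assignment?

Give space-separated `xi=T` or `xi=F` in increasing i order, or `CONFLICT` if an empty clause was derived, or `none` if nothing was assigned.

Answer: x1=F x3=F x4=T x5=F

Derivation:
unit clause [-1] forces x1=F; simplify:
  drop 1 from [1, 4] -> [4]
  satisfied 3 clause(s); 4 remain; assigned so far: [1]
unit clause [4] forces x4=T; simplify:
  satisfied 2 clause(s); 2 remain; assigned so far: [1, 4]
unit clause [-3] forces x3=F; simplify:
  drop 3 from [-5, 3] -> [-5]
  satisfied 1 clause(s); 1 remain; assigned so far: [1, 3, 4]
unit clause [-5] forces x5=F; simplify:
  satisfied 1 clause(s); 0 remain; assigned so far: [1, 3, 4, 5]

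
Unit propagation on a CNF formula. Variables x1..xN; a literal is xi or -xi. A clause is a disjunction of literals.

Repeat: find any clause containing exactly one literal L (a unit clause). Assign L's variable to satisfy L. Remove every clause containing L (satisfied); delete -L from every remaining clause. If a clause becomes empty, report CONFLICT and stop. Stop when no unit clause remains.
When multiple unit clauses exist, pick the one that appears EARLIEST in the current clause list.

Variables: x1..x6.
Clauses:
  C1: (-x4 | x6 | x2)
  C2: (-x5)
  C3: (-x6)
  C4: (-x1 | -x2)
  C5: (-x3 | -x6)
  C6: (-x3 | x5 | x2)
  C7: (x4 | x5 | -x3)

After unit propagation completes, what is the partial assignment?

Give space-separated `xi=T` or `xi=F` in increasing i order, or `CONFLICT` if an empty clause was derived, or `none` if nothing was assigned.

unit clause [-5] forces x5=F; simplify:
  drop 5 from [-3, 5, 2] -> [-3, 2]
  drop 5 from [4, 5, -3] -> [4, -3]
  satisfied 1 clause(s); 6 remain; assigned so far: [5]
unit clause [-6] forces x6=F; simplify:
  drop 6 from [-4, 6, 2] -> [-4, 2]
  satisfied 2 clause(s); 4 remain; assigned so far: [5, 6]

Answer: x5=F x6=F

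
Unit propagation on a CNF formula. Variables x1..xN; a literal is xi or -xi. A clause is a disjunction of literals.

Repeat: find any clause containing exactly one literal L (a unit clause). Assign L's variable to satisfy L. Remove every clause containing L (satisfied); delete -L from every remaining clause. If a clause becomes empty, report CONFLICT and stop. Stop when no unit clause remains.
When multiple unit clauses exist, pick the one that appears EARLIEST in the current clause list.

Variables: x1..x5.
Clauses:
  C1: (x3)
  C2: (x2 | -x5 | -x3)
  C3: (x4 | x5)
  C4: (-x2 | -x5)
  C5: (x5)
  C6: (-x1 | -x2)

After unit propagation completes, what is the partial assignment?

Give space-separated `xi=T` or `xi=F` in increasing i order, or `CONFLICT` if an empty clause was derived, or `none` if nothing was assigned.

Answer: CONFLICT

Derivation:
unit clause [3] forces x3=T; simplify:
  drop -3 from [2, -5, -3] -> [2, -5]
  satisfied 1 clause(s); 5 remain; assigned so far: [3]
unit clause [5] forces x5=T; simplify:
  drop -5 from [2, -5] -> [2]
  drop -5 from [-2, -5] -> [-2]
  satisfied 2 clause(s); 3 remain; assigned so far: [3, 5]
unit clause [2] forces x2=T; simplify:
  drop -2 from [-2] -> [] (empty!)
  drop -2 from [-1, -2] -> [-1]
  satisfied 1 clause(s); 2 remain; assigned so far: [2, 3, 5]
CONFLICT (empty clause)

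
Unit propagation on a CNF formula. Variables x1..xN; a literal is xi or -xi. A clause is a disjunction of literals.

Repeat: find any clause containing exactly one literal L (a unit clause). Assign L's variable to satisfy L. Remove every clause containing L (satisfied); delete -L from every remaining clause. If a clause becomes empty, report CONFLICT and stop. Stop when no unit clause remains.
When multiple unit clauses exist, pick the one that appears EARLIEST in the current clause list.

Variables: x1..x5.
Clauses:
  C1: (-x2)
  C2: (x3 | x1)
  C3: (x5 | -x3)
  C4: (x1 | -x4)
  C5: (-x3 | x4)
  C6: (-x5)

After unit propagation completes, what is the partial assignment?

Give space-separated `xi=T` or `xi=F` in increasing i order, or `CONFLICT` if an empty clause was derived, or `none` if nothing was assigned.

unit clause [-2] forces x2=F; simplify:
  satisfied 1 clause(s); 5 remain; assigned so far: [2]
unit clause [-5] forces x5=F; simplify:
  drop 5 from [5, -3] -> [-3]
  satisfied 1 clause(s); 4 remain; assigned so far: [2, 5]
unit clause [-3] forces x3=F; simplify:
  drop 3 from [3, 1] -> [1]
  satisfied 2 clause(s); 2 remain; assigned so far: [2, 3, 5]
unit clause [1] forces x1=T; simplify:
  satisfied 2 clause(s); 0 remain; assigned so far: [1, 2, 3, 5]

Answer: x1=T x2=F x3=F x5=F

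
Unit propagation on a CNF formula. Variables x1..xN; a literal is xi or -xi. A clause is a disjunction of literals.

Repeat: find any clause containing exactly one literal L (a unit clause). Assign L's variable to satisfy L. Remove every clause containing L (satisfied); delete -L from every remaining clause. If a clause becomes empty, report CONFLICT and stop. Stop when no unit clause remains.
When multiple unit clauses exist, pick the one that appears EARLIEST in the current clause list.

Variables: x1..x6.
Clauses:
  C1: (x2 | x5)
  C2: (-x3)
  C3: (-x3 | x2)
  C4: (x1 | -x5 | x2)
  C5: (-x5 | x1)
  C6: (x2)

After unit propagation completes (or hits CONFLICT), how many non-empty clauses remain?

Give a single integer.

unit clause [-3] forces x3=F; simplify:
  satisfied 2 clause(s); 4 remain; assigned so far: [3]
unit clause [2] forces x2=T; simplify:
  satisfied 3 clause(s); 1 remain; assigned so far: [2, 3]

Answer: 1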